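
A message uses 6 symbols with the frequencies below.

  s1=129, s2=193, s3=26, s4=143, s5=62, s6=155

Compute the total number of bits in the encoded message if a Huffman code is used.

Greedily combine the two least-frequent nodes:
combine s3(26), s5(62) → 88
combine 88, s1(129) → 217
combine s4(143), s6(155) → 298
combine s2(193), 217 → 410
combine 298, 410 → 708
Each symbol's bit-cost is frequency × depth; summing gives 1721 bits (equivalently 88 + 217 + 298 + 410 + 708).

1721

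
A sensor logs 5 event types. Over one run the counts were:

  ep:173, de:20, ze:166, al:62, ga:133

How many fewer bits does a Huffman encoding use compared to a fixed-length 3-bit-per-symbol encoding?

Fixed-length: 3 bits × 554 symbols = 1662 bits.
Huffman merges:
de(20) + al(62) → 82
82 + ga(133) → 215
ze(166) + ep(173) → 339
215 + 339 → 554
Huffman total = 82 + 215 + 339 + 554 = 1190 bits.
Saving = 1662 − 1190 = 472 bits.

472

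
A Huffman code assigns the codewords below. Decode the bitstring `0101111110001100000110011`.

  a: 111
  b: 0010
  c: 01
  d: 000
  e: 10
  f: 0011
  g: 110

ccagfdff

Read left to right; each codeword is recognised as soon as it completes (prefix code):
  01→c | 01→c | 111→a | 110→g | 0011→f | 000→d | 0011→f | 0011→f
Decoded message: ccagfdff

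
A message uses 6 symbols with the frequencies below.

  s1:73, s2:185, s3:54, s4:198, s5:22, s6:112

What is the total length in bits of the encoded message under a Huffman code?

1513

Build the Huffman tree bottom-up:
merge s5(22) and s3(54): 76
merge s1(73) and 76: 149
merge s6(112) and 149: 261
merge s2(185) and s4(198): 383
merge 261 and 383: 644
The encoded length is the sum of every internal node's weight: 76 + 149 + 261 + 383 + 644 = 1513 bits.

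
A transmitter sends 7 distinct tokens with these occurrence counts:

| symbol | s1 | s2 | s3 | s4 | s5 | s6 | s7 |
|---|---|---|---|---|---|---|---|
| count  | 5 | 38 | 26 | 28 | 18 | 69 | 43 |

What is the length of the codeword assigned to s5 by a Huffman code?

4

Repeatedly merge the two smallest:
s1(5) + s5(18) → 23
23 + s3(26) → 49
s4(28) + s2(38) → 66
s7(43) + 49 → 92
66 + s6(69) → 135
92 + 135 → 227
s5's leaf is at depth 4, giving a 4-bit codeword.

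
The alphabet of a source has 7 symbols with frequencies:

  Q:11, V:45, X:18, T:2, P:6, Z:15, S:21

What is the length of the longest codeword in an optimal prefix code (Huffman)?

Merge the two lowest-weight nodes at each step:
combine T(2), P(6) → 8
combine 8, Q(11) → 19
combine Z(15), X(18) → 33
combine 19, S(21) → 40
combine 33, 40 → 73
combine V(45), 73 → 118
The first pair merged (T, P) ends up deepest, at depth 5.

5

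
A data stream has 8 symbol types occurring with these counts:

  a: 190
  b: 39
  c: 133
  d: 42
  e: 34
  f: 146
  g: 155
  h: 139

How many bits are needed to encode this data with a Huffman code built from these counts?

Greedily combine the two least-frequent nodes:
merge e(34) and b(39): 73
merge d(42) and 73: 115
merge 115 and c(133): 248
merge h(139) and f(146): 285
merge g(155) and a(190): 345
merge 248 and 285: 533
merge 345 and 533: 878
Each symbol's bit-cost is frequency × depth; summing gives 2477 bits (equivalently 73 + 115 + 248 + 285 + 345 + 533 + 878).

2477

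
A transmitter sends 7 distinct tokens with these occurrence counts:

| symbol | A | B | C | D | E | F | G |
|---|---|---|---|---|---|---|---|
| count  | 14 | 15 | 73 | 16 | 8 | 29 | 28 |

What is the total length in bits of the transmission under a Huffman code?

456

Build the Huffman tree bottom-up:
E(8) + A(14) → 22
B(15) + D(16) → 31
22 + G(28) → 50
F(29) + 31 → 60
50 + 60 → 110
C(73) + 110 → 183
Each symbol's bit-cost is frequency × depth; summing gives 456 bits (equivalently 22 + 31 + 50 + 60 + 110 + 183).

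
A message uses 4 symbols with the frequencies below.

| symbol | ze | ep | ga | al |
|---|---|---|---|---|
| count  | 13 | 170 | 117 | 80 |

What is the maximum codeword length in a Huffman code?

Merge the two lowest-weight nodes at each step:
merge ze(13) and al(80): 93
merge 93 and ga(117): 210
merge ep(170) and 210: 380
Maximum depth reached is 3.

3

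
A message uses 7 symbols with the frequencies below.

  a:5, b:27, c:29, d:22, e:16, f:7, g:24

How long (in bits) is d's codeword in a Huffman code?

Huffman merges, smallest pair first:
combine a(5), f(7) → 12
combine 12, e(16) → 28
combine d(22), g(24) → 46
combine b(27), 28 → 55
combine c(29), 46 → 75
combine 55, 75 → 130
The subtree containing d is merged 3 times, so code length = 3.

3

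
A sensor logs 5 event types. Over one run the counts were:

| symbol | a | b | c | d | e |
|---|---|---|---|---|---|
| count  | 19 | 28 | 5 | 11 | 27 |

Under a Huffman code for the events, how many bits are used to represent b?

Huffman merges, smallest pair first:
c(5) + d(11) → 16
16 + a(19) → 35
e(27) + b(28) → 55
35 + 55 → 90
b's leaf is at depth 2, giving a 2-bit codeword.

2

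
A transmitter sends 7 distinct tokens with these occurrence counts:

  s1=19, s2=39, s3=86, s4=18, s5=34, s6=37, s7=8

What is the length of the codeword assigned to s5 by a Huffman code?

Huffman merges, smallest pair first:
merge s7(8) and s4(18): 26
merge s1(19) and 26: 45
merge s5(34) and s6(37): 71
merge s2(39) and 45: 84
merge 71 and 84: 155
merge s3(86) and 155: 241
The subtree containing s5 is merged 3 times, so code length = 3.

3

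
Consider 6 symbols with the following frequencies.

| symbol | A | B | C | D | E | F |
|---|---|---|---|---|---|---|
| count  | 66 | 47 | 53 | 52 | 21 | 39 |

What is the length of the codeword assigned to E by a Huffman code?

Repeatedly merge the two smallest:
combine E(21), F(39) → 60
combine B(47), D(52) → 99
combine C(53), 60 → 113
combine A(66), 99 → 165
combine 113, 165 → 278
E sits 3 levels below the root, so its codeword is 3 bits.

3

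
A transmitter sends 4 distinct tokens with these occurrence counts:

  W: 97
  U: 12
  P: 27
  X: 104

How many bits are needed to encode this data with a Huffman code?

Greedily combine the two least-frequent nodes:
merge U(12) and P(27): 39
merge 39 and W(97): 136
merge X(104) and 136: 240
Each symbol's bit-cost is frequency × depth; summing gives 415 bits (equivalently 39 + 136 + 240).

415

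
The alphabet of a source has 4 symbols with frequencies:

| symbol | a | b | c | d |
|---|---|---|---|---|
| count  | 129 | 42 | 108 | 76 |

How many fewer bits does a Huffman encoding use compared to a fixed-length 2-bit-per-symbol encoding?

Fixed-length: 2 bits × 355 symbols = 710 bits.
Huffman merges:
b(42) + d(76) → 118
c(108) + 118 → 226
a(129) + 226 → 355
Huffman total = 118 + 226 + 355 = 699 bits.
Saving = 710 − 699 = 11 bits.

11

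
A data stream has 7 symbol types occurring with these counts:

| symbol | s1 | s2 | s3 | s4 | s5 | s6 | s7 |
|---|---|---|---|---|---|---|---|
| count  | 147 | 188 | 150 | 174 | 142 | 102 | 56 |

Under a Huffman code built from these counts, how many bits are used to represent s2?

2

Build the tree from the bottom:
combine s7(56), s6(102) → 158
combine s5(142), s1(147) → 289
combine s3(150), 158 → 308
combine s4(174), s2(188) → 362
combine 289, 308 → 597
combine 362, 597 → 959
s2 sits 2 levels below the root, so its codeword is 2 bits.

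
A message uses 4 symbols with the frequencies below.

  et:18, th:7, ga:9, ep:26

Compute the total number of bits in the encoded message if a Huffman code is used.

110

Build the Huffman tree bottom-up:
th(7) + ga(9) → 16
16 + et(18) → 34
ep(26) + 34 → 60
Each symbol's bit-cost is frequency × depth; summing gives 110 bits (equivalently 16 + 34 + 60).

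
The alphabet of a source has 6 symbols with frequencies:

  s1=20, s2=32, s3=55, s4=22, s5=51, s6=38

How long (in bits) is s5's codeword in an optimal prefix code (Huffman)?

Repeatedly merge the two smallest:
s1(20) + s4(22) → 42
s2(32) + s6(38) → 70
42 + s5(51) → 93
s3(55) + 70 → 125
93 + 125 → 218
s5's leaf is at depth 2, giving a 2-bit codeword.

2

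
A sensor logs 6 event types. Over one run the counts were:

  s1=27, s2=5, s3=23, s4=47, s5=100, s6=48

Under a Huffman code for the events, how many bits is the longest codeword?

4

Merge the two lowest-weight nodes at each step:
s2(5) + s3(23) → 28
s1(27) + 28 → 55
s4(47) + s6(48) → 95
55 + 95 → 150
s5(100) + 150 → 250
The first pair merged (s2, s3) ends up deepest, at depth 4.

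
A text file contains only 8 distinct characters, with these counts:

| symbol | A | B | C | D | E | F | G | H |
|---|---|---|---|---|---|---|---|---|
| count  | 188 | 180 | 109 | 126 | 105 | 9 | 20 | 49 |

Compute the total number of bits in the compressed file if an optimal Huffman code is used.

2097

Greedily combine the two least-frequent nodes:
F(9) + G(20) → 29
29 + H(49) → 78
78 + E(105) → 183
C(109) + D(126) → 235
B(180) + 183 → 363
A(188) + 235 → 423
363 + 423 → 786
Total encoded bits = sum of merged weights = 29 + 78 + 183 + 235 + 363 + 423 + 786 = 2097.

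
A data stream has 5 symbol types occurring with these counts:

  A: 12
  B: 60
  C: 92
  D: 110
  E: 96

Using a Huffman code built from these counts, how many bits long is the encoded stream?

Merge the two smallest weights repeatedly:
A(12) + B(60) → 72
72 + C(92) → 164
E(96) + D(110) → 206
164 + 206 → 370
Total encoded bits = sum of merged weights = 72 + 164 + 206 + 370 = 812.

812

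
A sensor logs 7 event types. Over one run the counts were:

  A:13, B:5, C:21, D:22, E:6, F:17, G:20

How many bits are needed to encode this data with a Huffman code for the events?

280

Greedily combine the two least-frequent nodes:
combine B(5), E(6) → 11
combine 11, A(13) → 24
combine F(17), G(20) → 37
combine C(21), D(22) → 43
combine 24, 37 → 61
combine 43, 61 → 104
Each symbol's bit-cost is frequency × depth; summing gives 280 bits (equivalently 11 + 24 + 37 + 43 + 61 + 104).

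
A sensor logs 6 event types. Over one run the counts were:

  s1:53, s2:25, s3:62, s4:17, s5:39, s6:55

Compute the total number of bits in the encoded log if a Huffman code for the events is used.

625

Merge the two smallest weights repeatedly:
combine s4(17), s2(25) → 42
combine s5(39), 42 → 81
combine s1(53), s6(55) → 108
combine s3(62), 81 → 143
combine 108, 143 → 251
The encoded length is the sum of every internal node's weight: 42 + 81 + 108 + 143 + 251 = 625 bits.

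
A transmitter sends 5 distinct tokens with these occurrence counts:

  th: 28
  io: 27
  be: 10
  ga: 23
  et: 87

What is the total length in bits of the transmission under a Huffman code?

Build the Huffman tree bottom-up:
combine be(10), ga(23) → 33
combine io(27), th(28) → 55
combine 33, 55 → 88
combine et(87), 88 → 175
Each symbol's bit-cost is frequency × depth; summing gives 351 bits (equivalently 33 + 55 + 88 + 175).

351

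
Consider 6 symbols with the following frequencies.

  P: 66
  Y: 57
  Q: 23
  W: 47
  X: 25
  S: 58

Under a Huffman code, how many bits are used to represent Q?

Huffman merges, smallest pair first:
Q(23) + X(25) → 48
W(47) + 48 → 95
Y(57) + S(58) → 115
P(66) + 95 → 161
115 + 161 → 276
The subtree containing Q is merged 4 times, so code length = 4.

4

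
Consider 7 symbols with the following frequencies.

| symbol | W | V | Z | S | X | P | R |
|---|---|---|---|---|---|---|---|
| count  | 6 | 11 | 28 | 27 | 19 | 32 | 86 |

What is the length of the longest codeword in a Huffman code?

Merge the two lowest-weight nodes at each step:
merge W(6) and V(11): 17
merge 17 and X(19): 36
merge S(27) and Z(28): 55
merge P(32) and 36: 68
merge 55 and 68: 123
merge R(86) and 123: 209
The rarest symbols sit at the bottom; the longest codeword is 5 bits.

5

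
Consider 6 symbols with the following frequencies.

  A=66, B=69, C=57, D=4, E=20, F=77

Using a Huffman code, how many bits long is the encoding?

691

Greedily combine the two least-frequent nodes:
combine D(4), E(20) → 24
combine 24, C(57) → 81
combine A(66), B(69) → 135
combine F(77), 81 → 158
combine 135, 158 → 293
Total encoded bits = sum of merged weights = 24 + 81 + 135 + 158 + 293 = 691.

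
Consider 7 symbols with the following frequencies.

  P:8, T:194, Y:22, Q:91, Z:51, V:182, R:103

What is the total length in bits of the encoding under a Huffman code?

Greedily combine the two least-frequent nodes:
P(8) + Y(22) → 30
30 + Z(51) → 81
81 + Q(91) → 172
R(103) + 172 → 275
V(182) + T(194) → 376
275 + 376 → 651
The encoded length is the sum of every internal node's weight: 30 + 81 + 172 + 275 + 376 + 651 = 1585 bits.

1585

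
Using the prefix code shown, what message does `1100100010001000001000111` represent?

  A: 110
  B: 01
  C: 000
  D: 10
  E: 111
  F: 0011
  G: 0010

ABCDGCBCE

Read left to right; each codeword is recognised as soon as it completes (prefix code):
  110→A | 01→B | 000→C | 10→D | 0010→G | 000→C | 01→B | 000→C | 111→E
Decoded message: ABCDGCBCE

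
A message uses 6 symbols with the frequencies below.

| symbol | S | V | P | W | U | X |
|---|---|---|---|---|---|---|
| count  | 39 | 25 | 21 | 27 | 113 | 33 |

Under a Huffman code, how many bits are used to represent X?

3

Repeatedly merge the two smallest:
merge P(21) and V(25): 46
merge W(27) and X(33): 60
merge S(39) and 46: 85
merge 60 and 85: 145
merge U(113) and 145: 258
The subtree containing X is merged 3 times, so code length = 3.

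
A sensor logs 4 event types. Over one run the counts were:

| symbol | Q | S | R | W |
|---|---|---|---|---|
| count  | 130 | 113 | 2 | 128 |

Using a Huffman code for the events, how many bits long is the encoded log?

Build the Huffman tree bottom-up:
R(2) + S(113) → 115
115 + W(128) → 243
Q(130) + 243 → 373
Each symbol's bit-cost is frequency × depth; summing gives 731 bits (equivalently 115 + 243 + 373).

731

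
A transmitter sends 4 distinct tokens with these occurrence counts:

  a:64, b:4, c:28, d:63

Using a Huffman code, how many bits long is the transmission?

286

Merge the two smallest weights repeatedly:
combine b(4), c(28) → 32
combine 32, d(63) → 95
combine a(64), 95 → 159
The encoded length is the sum of every internal node's weight: 32 + 95 + 159 = 286 bits.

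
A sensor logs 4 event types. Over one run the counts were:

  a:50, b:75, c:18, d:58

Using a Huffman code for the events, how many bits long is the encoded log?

Merge the two smallest weights repeatedly:
combine c(18), a(50) → 68
combine d(58), 68 → 126
combine b(75), 126 → 201
Each symbol's bit-cost is frequency × depth; summing gives 395 bits (equivalently 68 + 126 + 201).

395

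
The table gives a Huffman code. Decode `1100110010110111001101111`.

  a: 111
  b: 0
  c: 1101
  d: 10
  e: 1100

eedceca

Read left to right; each codeword is recognised as soon as it completes (prefix code):
  1100→e | 1100→e | 10→d | 1101→c | 1100→e | 1101→c | 111→a
Decoded message: eedceca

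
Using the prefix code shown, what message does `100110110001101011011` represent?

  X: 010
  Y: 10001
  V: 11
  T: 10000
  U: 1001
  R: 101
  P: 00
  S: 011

URYRSS

Read left to right; each codeword is recognised as soon as it completes (prefix code):
  1001→U | 101→R | 10001→Y | 101→R | 011→S | 011→S
Decoded message: URYRSS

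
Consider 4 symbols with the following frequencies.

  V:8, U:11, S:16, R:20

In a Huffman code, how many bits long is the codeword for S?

Build the tree from the bottom:
combine V(8), U(11) → 19
combine S(16), 19 → 35
combine R(20), 35 → 55
S's leaf is at depth 2, giving a 2-bit codeword.

2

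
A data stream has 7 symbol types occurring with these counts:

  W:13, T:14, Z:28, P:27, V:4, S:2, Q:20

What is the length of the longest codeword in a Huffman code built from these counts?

5

Merge the two lowest-weight nodes at each step:
combine S(2), V(4) → 6
combine 6, W(13) → 19
combine T(14), 19 → 33
combine Q(20), P(27) → 47
combine Z(28), 33 → 61
combine 47, 61 → 108
Maximum depth reached is 5.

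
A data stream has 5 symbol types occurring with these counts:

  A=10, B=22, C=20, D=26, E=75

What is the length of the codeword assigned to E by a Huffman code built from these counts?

1

Build the tree from the bottom:
merge A(10) and C(20): 30
merge B(22) and D(26): 48
merge 30 and 48: 78
merge E(75) and 78: 153
E is merged only at the final step, so code length = 1.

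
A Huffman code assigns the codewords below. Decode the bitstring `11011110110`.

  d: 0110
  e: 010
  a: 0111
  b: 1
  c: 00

bbabd

Read left to right; each codeword is recognised as soon as it completes (prefix code):
  1→b | 1→b | 0111→a | 1→b | 0110→d
Decoded message: bbabd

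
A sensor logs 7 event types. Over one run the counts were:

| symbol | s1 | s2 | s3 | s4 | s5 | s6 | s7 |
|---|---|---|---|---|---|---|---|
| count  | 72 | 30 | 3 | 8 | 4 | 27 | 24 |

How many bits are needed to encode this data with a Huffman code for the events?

382

Merge the two smallest weights repeatedly:
s3(3) + s5(4) → 7
7 + s4(8) → 15
15 + s7(24) → 39
s6(27) + s2(30) → 57
39 + 57 → 96
s1(72) + 96 → 168
The encoded length is the sum of every internal node's weight: 7 + 15 + 39 + 57 + 96 + 168 = 382 bits.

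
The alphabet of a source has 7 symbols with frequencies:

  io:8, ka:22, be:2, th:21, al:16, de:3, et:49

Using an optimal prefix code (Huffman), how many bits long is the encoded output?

283

Merge the two smallest weights repeatedly:
merge be(2) and de(3): 5
merge 5 and io(8): 13
merge 13 and al(16): 29
merge th(21) and ka(22): 43
merge 29 and 43: 72
merge et(49) and 72: 121
Total encoded bits = sum of merged weights = 5 + 13 + 29 + 43 + 72 + 121 = 283.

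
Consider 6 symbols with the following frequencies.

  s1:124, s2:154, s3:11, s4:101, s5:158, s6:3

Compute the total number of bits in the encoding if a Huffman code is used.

Greedily combine the two least-frequent nodes:
merge s6(3) and s3(11): 14
merge 14 and s4(101): 115
merge 115 and s1(124): 239
merge s2(154) and s5(158): 312
merge 239 and 312: 551
Each symbol's bit-cost is frequency × depth; summing gives 1231 bits (equivalently 14 + 115 + 239 + 312 + 551).

1231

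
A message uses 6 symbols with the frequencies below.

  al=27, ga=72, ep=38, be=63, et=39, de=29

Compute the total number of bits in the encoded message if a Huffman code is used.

669

Greedily combine the two least-frequent nodes:
combine al(27), de(29) → 56
combine ep(38), et(39) → 77
combine 56, be(63) → 119
combine ga(72), 77 → 149
combine 119, 149 → 268
Total encoded bits = sum of merged weights = 56 + 77 + 119 + 149 + 268 = 669.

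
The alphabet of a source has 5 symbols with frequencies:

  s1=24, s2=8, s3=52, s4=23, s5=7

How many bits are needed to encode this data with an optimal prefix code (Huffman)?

229

Build the Huffman tree bottom-up:
s5(7) + s2(8) → 15
15 + s4(23) → 38
s1(24) + 38 → 62
s3(52) + 62 → 114
Total encoded bits = sum of merged weights = 15 + 38 + 62 + 114 = 229.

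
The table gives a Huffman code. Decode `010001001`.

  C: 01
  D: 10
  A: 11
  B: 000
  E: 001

CBDC

Read left to right; each codeword is recognised as soon as it completes (prefix code):
  01→C | 000→B | 10→D | 01→C
Decoded message: CBDC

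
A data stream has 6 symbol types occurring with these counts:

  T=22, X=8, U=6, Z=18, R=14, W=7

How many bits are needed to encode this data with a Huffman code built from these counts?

184

Greedily combine the two least-frequent nodes:
merge U(6) and W(7): 13
merge X(8) and 13: 21
merge R(14) and Z(18): 32
merge 21 and T(22): 43
merge 32 and 43: 75
The encoded length is the sum of every internal node's weight: 13 + 21 + 32 + 43 + 75 = 184 bits.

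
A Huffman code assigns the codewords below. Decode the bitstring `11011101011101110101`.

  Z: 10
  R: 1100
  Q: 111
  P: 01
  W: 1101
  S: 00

WWPWWP

Read left to right; each codeword is recognised as soon as it completes (prefix code):
  1101→W | 1101→W | 01→P | 1101→W | 1101→W | 01→P
Decoded message: WWPWWP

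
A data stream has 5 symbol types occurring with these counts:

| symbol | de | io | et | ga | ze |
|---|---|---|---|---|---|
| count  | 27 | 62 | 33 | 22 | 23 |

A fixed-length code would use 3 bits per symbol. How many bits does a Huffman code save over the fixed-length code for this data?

Fixed-length: 3 bits × 167 symbols = 501 bits.
Huffman merges:
ga(22) + ze(23) → 45
de(27) + et(33) → 60
45 + 60 → 105
io(62) + 105 → 167
Huffman total = 45 + 60 + 105 + 167 = 377 bits.
Saving = 501 − 377 = 124 bits.

124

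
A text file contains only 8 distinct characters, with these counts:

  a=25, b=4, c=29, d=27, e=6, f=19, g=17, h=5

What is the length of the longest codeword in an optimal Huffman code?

5

Merge the two lowest-weight nodes at each step:
b(4) + h(5) → 9
e(6) + 9 → 15
15 + g(17) → 32
f(19) + a(25) → 44
d(27) + c(29) → 56
32 + 44 → 76
56 + 76 → 132
The first pair merged (b, h) ends up deepest, at depth 5.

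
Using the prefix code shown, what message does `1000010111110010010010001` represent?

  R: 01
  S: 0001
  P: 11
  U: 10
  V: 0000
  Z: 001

USRPPZZZS

Read left to right; each codeword is recognised as soon as it completes (prefix code):
  10→U | 0001→S | 01→R | 11→P | 11→P | 001→Z | 001→Z | 001→Z | 0001→S
Decoded message: USRPPZZZS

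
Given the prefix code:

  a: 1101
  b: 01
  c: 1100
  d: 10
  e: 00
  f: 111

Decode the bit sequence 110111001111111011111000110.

acffdfcbd

Read left to right; each codeword is recognised as soon as it completes (prefix code):
  1101→a | 1100→c | 111→f | 111→f | 10→d | 111→f | 1100→c | 01→b | 10→d
Decoded message: acffdfcbd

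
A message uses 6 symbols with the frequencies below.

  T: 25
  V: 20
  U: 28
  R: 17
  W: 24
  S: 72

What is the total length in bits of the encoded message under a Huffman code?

451

Merge the two smallest weights repeatedly:
R(17) + V(20) → 37
W(24) + T(25) → 49
U(28) + 37 → 65
49 + 65 → 114
S(72) + 114 → 186
The encoded length is the sum of every internal node's weight: 37 + 49 + 65 + 114 + 186 = 451 bits.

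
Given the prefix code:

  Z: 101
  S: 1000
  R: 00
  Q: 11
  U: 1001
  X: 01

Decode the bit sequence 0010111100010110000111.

RZQSZSXQ

Read left to right; each codeword is recognised as soon as it completes (prefix code):
  00→R | 101→Z | 11→Q | 1000→S | 101→Z | 1000→S | 01→X | 11→Q
Decoded message: RZQSZSXQ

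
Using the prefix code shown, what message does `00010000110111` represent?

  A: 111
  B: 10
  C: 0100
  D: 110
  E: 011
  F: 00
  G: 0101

Read left to right; each codeword is recognised as soon as it completes (prefix code):
  00→F | 0100→C | 00→F | 110→D | 111→A
Decoded message: FCFDA

FCFDA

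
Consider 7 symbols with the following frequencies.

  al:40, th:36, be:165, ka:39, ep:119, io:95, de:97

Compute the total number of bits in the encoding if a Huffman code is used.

Greedily combine the two least-frequent nodes:
combine th(36), ka(39) → 75
combine al(40), 75 → 115
combine io(95), de(97) → 192
combine 115, ep(119) → 234
combine be(165), 192 → 357
combine 234, 357 → 591
The encoded length is the sum of every internal node's weight: 75 + 115 + 192 + 234 + 357 + 591 = 1564 bits.

1564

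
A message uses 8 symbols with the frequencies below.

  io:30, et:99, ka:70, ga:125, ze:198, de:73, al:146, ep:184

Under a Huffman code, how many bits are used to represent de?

4

Build the tree from the bottom:
io(30) + ka(70) → 100
de(73) + et(99) → 172
100 + ga(125) → 225
al(146) + 172 → 318
ep(184) + ze(198) → 382
225 + 318 → 543
382 + 543 → 925
de sits 4 levels below the root, so its codeword is 4 bits.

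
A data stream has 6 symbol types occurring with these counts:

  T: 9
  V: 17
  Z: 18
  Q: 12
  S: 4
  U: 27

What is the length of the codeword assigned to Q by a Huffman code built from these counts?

Repeatedly merge the two smallest:
combine S(4), T(9) → 13
combine Q(12), 13 → 25
combine V(17), Z(18) → 35
combine 25, U(27) → 52
combine 35, 52 → 87
The subtree containing Q is merged 3 times, so code length = 3.

3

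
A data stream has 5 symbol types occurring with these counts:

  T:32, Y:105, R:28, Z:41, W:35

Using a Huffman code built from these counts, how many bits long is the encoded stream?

Build the Huffman tree bottom-up:
merge R(28) and T(32): 60
merge W(35) and Z(41): 76
merge 60 and 76: 136
merge Y(105) and 136: 241
The encoded length is the sum of every internal node's weight: 60 + 76 + 136 + 241 = 513 bits.

513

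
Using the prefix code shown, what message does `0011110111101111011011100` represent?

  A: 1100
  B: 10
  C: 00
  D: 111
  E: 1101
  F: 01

Read left to right; each codeword is recognised as soon as it completes (prefix code):
  00→C | 111→D | 10→B | 111→D | 10→B | 111→D | 10→B | 1101→E | 1100→A
Decoded message: CDBDBDBEA

CDBDBDBEA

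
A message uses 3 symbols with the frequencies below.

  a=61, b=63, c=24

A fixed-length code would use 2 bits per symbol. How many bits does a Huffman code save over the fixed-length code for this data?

63

Fixed-length: 2 bits × 148 symbols = 296 bits.
Huffman merges:
c(24) + a(61) → 85
b(63) + 85 → 148
Huffman total = 85 + 148 = 233 bits.
Saving = 296 − 233 = 63 bits.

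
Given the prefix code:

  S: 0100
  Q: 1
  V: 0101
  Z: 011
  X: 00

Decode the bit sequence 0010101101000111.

XQVQSZQ

Read left to right; each codeword is recognised as soon as it completes (prefix code):
  00→X | 1→Q | 0101→V | 1→Q | 0100→S | 011→Z | 1→Q
Decoded message: XQVQSZQ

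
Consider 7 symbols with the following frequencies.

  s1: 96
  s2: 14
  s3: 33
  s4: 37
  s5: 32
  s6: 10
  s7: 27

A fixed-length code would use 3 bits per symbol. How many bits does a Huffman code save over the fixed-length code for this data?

Fixed-length: 3 bits × 249 symbols = 747 bits.
Huffman merges:
combine s6(10), s2(14) → 24
combine 24, s7(27) → 51
combine s5(32), s3(33) → 65
combine s4(37), 51 → 88
combine 65, 88 → 153
combine s1(96), 153 → 249
Huffman total = 24 + 51 + 65 + 88 + 153 + 249 = 630 bits.
Saving = 747 − 630 = 117 bits.

117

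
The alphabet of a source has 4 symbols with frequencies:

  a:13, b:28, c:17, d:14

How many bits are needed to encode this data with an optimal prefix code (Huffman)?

Merge the two smallest weights repeatedly:
combine a(13), d(14) → 27
combine c(17), 27 → 44
combine b(28), 44 → 72
Total encoded bits = sum of merged weights = 27 + 44 + 72 = 143.

143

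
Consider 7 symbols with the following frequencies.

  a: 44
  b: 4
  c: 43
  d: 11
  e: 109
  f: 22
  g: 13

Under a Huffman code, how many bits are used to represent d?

Build the tree from the bottom:
merge b(4) and d(11): 15
merge g(13) and 15: 28
merge f(22) and 28: 50
merge c(43) and a(44): 87
merge 50 and 87: 137
merge e(109) and 137: 246
d sits 5 levels below the root, so its codeword is 5 bits.

5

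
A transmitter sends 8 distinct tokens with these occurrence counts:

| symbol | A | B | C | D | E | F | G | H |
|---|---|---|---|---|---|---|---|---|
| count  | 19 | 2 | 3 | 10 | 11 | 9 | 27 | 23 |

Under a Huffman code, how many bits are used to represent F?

4

Huffman merges, smallest pair first:
merge B(2) and C(3): 5
merge 5 and F(9): 14
merge D(10) and E(11): 21
merge 14 and A(19): 33
merge 21 and H(23): 44
merge G(27) and 33: 60
merge 44 and 60: 104
F sits 4 levels below the root, so its codeword is 4 bits.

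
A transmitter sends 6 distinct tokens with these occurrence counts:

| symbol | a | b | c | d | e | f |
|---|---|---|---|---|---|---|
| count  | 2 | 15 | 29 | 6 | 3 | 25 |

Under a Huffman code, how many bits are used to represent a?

5

Build the tree from the bottom:
a(2) + e(3) → 5
5 + d(6) → 11
11 + b(15) → 26
f(25) + 26 → 51
c(29) + 51 → 80
The subtree containing a is merged 5 times, so code length = 5.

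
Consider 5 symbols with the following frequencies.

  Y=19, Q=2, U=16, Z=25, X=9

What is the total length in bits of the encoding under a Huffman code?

153

Greedily combine the two least-frequent nodes:
combine Q(2), X(9) → 11
combine 11, U(16) → 27
combine Y(19), Z(25) → 44
combine 27, 44 → 71
Each symbol's bit-cost is frequency × depth; summing gives 153 bits (equivalently 11 + 27 + 44 + 71).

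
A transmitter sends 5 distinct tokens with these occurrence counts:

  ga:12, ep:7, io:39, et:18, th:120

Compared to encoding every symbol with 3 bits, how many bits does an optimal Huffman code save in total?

Fixed-length: 3 bits × 196 symbols = 588 bits.
Huffman merges:
merge ep(7) and ga(12): 19
merge et(18) and 19: 37
merge 37 and io(39): 76
merge 76 and th(120): 196
Huffman total = 19 + 37 + 76 + 196 = 328 bits.
Saving = 588 − 328 = 260 bits.

260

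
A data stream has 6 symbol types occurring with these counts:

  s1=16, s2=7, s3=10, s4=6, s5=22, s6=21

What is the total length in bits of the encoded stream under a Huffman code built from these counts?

200

Build the Huffman tree bottom-up:
s4(6) + s2(7) → 13
s3(10) + 13 → 23
s1(16) + s6(21) → 37
s5(22) + 23 → 45
37 + 45 → 82
The encoded length is the sum of every internal node's weight: 13 + 23 + 37 + 45 + 82 = 200 bits.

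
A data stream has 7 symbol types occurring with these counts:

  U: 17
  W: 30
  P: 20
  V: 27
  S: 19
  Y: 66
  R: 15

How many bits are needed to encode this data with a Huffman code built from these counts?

Greedily combine the two least-frequent nodes:
merge R(15) and U(17): 32
merge S(19) and P(20): 39
merge V(27) and W(30): 57
merge 32 and 39: 71
merge 57 and Y(66): 123
merge 71 and 123: 194
Total encoded bits = sum of merged weights = 32 + 39 + 57 + 71 + 123 + 194 = 516.

516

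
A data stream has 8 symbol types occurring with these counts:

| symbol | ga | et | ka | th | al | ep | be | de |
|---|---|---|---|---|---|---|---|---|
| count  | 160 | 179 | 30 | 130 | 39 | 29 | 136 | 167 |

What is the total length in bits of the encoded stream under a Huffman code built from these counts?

2421

Build the Huffman tree bottom-up:
merge ep(29) and ka(30): 59
merge al(39) and 59: 98
merge 98 and th(130): 228
merge be(136) and ga(160): 296
merge de(167) and et(179): 346
merge 228 and 296: 524
merge 346 and 524: 870
Each symbol's bit-cost is frequency × depth; summing gives 2421 bits (equivalently 59 + 98 + 228 + 296 + 346 + 524 + 870).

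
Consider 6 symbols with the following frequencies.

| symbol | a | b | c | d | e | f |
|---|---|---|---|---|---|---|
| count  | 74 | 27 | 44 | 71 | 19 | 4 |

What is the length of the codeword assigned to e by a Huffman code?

Build the tree from the bottom:
f(4) + e(19) → 23
23 + b(27) → 50
c(44) + 50 → 94
d(71) + a(74) → 145
94 + 145 → 239
e's leaf is at depth 4, giving a 4-bit codeword.

4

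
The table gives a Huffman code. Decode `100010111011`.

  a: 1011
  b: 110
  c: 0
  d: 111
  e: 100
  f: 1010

ecaa

Read left to right; each codeword is recognised as soon as it completes (prefix code):
  100→e | 0→c | 1011→a | 1011→a
Decoded message: ecaa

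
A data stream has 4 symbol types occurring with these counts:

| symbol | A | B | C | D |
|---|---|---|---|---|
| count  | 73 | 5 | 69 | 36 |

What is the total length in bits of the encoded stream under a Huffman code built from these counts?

334

Greedily combine the two least-frequent nodes:
merge B(5) and D(36): 41
merge 41 and C(69): 110
merge A(73) and 110: 183
The encoded length is the sum of every internal node's weight: 41 + 110 + 183 = 334 bits.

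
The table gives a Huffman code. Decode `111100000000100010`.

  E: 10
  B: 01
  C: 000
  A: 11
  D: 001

AACCDCE

Read left to right; each codeword is recognised as soon as it completes (prefix code):
  11→A | 11→A | 000→C | 000→C | 001→D | 000→C | 10→E
Decoded message: AACCDCE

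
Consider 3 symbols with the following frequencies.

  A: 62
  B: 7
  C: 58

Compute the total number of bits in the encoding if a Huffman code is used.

Merge the two smallest weights repeatedly:
combine B(7), C(58) → 65
combine A(62), 65 → 127
The encoded length is the sum of every internal node's weight: 65 + 127 = 192 bits.

192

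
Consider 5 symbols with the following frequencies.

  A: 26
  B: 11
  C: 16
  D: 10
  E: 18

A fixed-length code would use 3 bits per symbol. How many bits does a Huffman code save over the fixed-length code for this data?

60

Fixed-length: 3 bits × 81 symbols = 243 bits.
Huffman merges:
D(10) + B(11) → 21
C(16) + E(18) → 34
21 + A(26) → 47
34 + 47 → 81
Huffman total = 21 + 34 + 47 + 81 = 183 bits.
Saving = 243 − 183 = 60 bits.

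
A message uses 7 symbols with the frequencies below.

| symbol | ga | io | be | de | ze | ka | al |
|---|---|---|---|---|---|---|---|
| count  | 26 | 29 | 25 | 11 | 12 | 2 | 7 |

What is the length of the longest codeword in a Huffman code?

Merge the two lowest-weight nodes at each step:
merge ka(2) and al(7): 9
merge 9 and de(11): 20
merge ze(12) and 20: 32
merge be(25) and ga(26): 51
merge io(29) and 32: 61
merge 51 and 61: 112
The rarest symbols sit at the bottom; the longest codeword is 5 bits.

5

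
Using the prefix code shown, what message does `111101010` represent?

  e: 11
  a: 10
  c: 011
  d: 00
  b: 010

eeba

Read left to right; each codeword is recognised as soon as it completes (prefix code):
  11→e | 11→e | 010→b | 10→a
Decoded message: eeba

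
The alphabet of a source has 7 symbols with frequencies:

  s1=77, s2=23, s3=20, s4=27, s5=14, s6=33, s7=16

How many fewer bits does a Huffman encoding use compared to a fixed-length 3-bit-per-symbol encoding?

81

Fixed-length: 3 bits × 210 symbols = 630 bits.
Huffman merges:
combine s5(14), s7(16) → 30
combine s3(20), s2(23) → 43
combine s4(27), 30 → 57
combine s6(33), 43 → 76
combine 57, 76 → 133
combine s1(77), 133 → 210
Huffman total = 30 + 43 + 57 + 76 + 133 + 210 = 549 bits.
Saving = 630 − 549 = 81 bits.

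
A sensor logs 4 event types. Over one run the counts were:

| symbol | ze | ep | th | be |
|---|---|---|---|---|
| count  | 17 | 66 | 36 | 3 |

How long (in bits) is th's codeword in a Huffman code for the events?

2

Repeatedly merge the two smallest:
be(3) + ze(17) → 20
20 + th(36) → 56
56 + ep(66) → 122
The subtree containing th is merged 2 times, so code length = 2.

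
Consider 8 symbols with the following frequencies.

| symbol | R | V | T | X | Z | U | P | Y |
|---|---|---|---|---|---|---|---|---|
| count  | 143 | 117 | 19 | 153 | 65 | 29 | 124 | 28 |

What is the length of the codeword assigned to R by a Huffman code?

2

Build the tree from the bottom:
combine T(19), Y(28) → 47
combine U(29), 47 → 76
combine Z(65), 76 → 141
combine V(117), P(124) → 241
combine 141, R(143) → 284
combine X(153), 241 → 394
combine 284, 394 → 678
R's leaf is at depth 2, giving a 2-bit codeword.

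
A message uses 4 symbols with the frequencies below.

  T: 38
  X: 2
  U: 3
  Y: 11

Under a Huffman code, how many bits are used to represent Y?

Build the tree from the bottom:
merge X(2) and U(3): 5
merge 5 and Y(11): 16
merge 16 and T(38): 54
Y's leaf is at depth 2, giving a 2-bit codeword.

2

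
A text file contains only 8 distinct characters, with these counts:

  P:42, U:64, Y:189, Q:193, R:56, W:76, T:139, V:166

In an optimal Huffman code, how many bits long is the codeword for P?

Repeatedly merge the two smallest:
combine P(42), R(56) → 98
combine U(64), W(76) → 140
combine 98, T(139) → 237
combine 140, V(166) → 306
combine Y(189), Q(193) → 382
combine 237, 306 → 543
combine 382, 543 → 925
P sits 4 levels below the root, so its codeword is 4 bits.

4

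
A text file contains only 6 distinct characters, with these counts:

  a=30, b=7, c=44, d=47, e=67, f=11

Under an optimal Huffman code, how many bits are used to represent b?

4

Huffman merges, smallest pair first:
combine b(7), f(11) → 18
combine 18, a(30) → 48
combine c(44), d(47) → 91
combine 48, e(67) → 115
combine 91, 115 → 206
The subtree containing b is merged 4 times, so code length = 4.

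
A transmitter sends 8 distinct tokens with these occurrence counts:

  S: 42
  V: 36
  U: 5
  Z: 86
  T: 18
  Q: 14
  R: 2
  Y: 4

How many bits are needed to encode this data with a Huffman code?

491

Merge the two smallest weights repeatedly:
combine R(2), Y(4) → 6
combine U(5), 6 → 11
combine 11, Q(14) → 25
combine T(18), 25 → 43
combine V(36), S(42) → 78
combine 43, 78 → 121
combine Z(86), 121 → 207
The encoded length is the sum of every internal node's weight: 6 + 11 + 25 + 43 + 78 + 121 + 207 = 491 bits.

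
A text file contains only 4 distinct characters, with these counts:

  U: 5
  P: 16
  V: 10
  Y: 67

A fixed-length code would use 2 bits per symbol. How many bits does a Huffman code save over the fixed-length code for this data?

Fixed-length: 2 bits × 98 symbols = 196 bits.
Huffman merges:
combine U(5), V(10) → 15
combine 15, P(16) → 31
combine 31, Y(67) → 98
Huffman total = 15 + 31 + 98 = 144 bits.
Saving = 196 − 144 = 52 bits.

52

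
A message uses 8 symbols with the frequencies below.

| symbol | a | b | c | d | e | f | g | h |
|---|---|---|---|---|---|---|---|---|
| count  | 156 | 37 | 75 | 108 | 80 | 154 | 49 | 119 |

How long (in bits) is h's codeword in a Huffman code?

Repeatedly merge the two smallest:
combine b(37), g(49) → 86
combine c(75), e(80) → 155
combine 86, d(108) → 194
combine h(119), f(154) → 273
combine 155, a(156) → 311
combine 194, 273 → 467
combine 311, 467 → 778
The subtree containing h is merged 3 times, so code length = 3.

3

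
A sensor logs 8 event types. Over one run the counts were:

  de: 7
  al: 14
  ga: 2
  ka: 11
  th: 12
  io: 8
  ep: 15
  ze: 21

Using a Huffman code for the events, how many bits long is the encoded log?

Build the Huffman tree bottom-up:
combine ga(2), de(7) → 9
combine io(8), 9 → 17
combine ka(11), th(12) → 23
combine al(14), ep(15) → 29
combine 17, ze(21) → 38
combine 23, 29 → 52
combine 38, 52 → 90
The encoded length is the sum of every internal node's weight: 9 + 17 + 23 + 29 + 38 + 52 + 90 = 258 bits.

258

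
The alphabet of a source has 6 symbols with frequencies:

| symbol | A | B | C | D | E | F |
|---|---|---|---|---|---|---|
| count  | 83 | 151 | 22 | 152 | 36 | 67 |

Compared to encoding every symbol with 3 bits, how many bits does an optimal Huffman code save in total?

328

Fixed-length: 3 bits × 511 symbols = 1533 bits.
Huffman merges:
C(22) + E(36) → 58
58 + F(67) → 125
A(83) + 125 → 208
B(151) + D(152) → 303
208 + 303 → 511
Huffman total = 58 + 125 + 208 + 303 + 511 = 1205 bits.
Saving = 1533 − 1205 = 328 bits.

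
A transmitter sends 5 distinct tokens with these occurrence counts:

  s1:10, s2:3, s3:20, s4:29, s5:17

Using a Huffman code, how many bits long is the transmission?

171

Greedily combine the two least-frequent nodes:
s2(3) + s1(10) → 13
13 + s5(17) → 30
s3(20) + s4(29) → 49
30 + 49 → 79
Total encoded bits = sum of merged weights = 13 + 30 + 49 + 79 = 171.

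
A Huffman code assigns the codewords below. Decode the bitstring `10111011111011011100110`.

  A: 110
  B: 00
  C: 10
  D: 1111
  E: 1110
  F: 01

CEDCAEFC

Read left to right; each codeword is recognised as soon as it completes (prefix code):
  10→C | 1110→E | 1111→D | 10→C | 110→A | 1110→E | 01→F | 10→C
Decoded message: CEDCAEFC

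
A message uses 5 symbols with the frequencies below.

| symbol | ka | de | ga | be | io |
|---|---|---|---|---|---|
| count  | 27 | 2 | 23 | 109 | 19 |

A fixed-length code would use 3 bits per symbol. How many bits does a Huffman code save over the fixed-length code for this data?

Fixed-length: 3 bits × 180 symbols = 540 bits.
Huffman merges:
merge de(2) and io(19): 21
merge 21 and ga(23): 44
merge ka(27) and 44: 71
merge 71 and be(109): 180
Huffman total = 21 + 44 + 71 + 180 = 316 bits.
Saving = 540 − 316 = 224 bits.

224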